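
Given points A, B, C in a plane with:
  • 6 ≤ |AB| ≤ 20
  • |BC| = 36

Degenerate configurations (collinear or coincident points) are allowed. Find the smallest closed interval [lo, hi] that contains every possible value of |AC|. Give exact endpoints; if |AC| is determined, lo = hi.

|AB| ∈ [6, 20]
|BC| ∈ {36}
|AC| ∈ [16, 56]

|AC| ∈ [16, 56]  (≈ [16.0000, 56.0000])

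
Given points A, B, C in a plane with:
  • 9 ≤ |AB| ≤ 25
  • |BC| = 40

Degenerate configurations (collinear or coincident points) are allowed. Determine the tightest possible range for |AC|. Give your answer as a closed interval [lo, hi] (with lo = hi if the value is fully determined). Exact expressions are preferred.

|AB| ∈ [9, 25]
|BC| ∈ {40}
|AC| ∈ [15, 65]

|AC| ∈ [15, 65]  (≈ [15.0000, 65.0000])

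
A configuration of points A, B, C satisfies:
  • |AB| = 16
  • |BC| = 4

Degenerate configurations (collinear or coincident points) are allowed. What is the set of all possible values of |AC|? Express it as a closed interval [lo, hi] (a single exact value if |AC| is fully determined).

|AB| ∈ {16}
|BC| ∈ {4}
|AC| ∈ [12, 20]

|AC| ∈ [12, 20]  (≈ [12.0000, 20.0000])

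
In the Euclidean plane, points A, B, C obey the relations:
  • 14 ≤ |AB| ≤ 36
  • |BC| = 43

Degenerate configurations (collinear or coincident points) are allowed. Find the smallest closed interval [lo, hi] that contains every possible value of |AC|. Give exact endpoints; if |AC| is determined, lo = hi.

|AC| ∈ [7, 79]  (≈ [7.0000, 79.0000])

|AB| ∈ [14, 36]
|BC| ∈ {43}
|AC| ∈ [7, 79]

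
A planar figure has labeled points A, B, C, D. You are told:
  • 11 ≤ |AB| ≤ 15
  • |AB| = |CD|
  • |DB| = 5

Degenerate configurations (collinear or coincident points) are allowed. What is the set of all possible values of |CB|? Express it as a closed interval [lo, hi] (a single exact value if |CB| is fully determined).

|CB| ∈ [6, 20]  (≈ [6.0000, 20.0000])

|AB| ∈ [11, 15]
|BD| ∈ {5}
|CD| ∈ [11, 15]
|AD| ∈ [6, 20]
|BC| ∈ [6, 20]
|AC| ∈ [0, 35]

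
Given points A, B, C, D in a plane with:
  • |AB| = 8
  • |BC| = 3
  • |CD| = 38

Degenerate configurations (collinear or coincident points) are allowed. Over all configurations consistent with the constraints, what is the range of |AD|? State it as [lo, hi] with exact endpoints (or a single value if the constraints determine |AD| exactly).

|AB| ∈ {8}
|BC| ∈ {3}
|CD| ∈ {38}
|AC| ∈ [5, 11]
|BD| ∈ [35, 41]
|AD| ∈ [27, 49]

|AD| ∈ [27, 49]  (≈ [27.0000, 49.0000])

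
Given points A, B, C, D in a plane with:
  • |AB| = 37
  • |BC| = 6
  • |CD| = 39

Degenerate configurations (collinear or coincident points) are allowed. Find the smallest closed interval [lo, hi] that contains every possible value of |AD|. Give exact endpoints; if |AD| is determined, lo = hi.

|AB| ∈ {37}
|BC| ∈ {6}
|CD| ∈ {39}
|AC| ∈ [31, 43]
|BD| ∈ [33, 45]
|AD| ∈ [0, 82]

|AD| ∈ [0, 82]  (≈ [0.0000, 82.0000])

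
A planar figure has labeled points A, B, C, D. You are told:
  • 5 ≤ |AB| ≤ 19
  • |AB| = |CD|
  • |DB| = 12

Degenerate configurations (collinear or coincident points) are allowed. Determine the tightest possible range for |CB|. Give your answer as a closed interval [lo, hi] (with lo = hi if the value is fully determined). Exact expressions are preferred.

|AB| ∈ [5, 19]
|BD| ∈ {12}
|CD| ∈ [5, 19]
|AD| ∈ [0, 31]
|BC| ∈ [0, 31]
|AC| ∈ [0, 50]

|CB| ∈ [0, 31]  (≈ [0.0000, 31.0000])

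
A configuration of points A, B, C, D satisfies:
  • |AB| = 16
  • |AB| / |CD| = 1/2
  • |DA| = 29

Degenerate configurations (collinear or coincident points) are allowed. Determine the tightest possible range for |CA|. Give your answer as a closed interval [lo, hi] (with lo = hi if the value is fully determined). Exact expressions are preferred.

|CA| ∈ [3, 61]  (≈ [3.0000, 61.0000])

|AB| ∈ {16}
|AD| ∈ {29}
|CD| ∈ {32}
|BD| ∈ [13, 45]
|AC| ∈ [3, 61]
|BC| ∈ [0, 77]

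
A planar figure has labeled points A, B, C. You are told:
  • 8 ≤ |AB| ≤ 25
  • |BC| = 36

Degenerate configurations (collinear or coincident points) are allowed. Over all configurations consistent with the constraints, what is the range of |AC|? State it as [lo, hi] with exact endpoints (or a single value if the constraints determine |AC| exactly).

|AB| ∈ [8, 25]
|BC| ∈ {36}
|AC| ∈ [11, 61]

|AC| ∈ [11, 61]  (≈ [11.0000, 61.0000])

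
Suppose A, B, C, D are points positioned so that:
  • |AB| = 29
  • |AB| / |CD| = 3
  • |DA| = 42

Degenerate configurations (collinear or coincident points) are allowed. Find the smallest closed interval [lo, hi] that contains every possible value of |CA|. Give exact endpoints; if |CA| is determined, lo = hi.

|AB| ∈ {29}
|AD| ∈ {42}
|CD| ∈ {29/3}
|BD| ∈ [13, 71]
|AC| ∈ [97/3, 155/3]
|BC| ∈ [10/3, 242/3]

|CA| ∈ [97/3, 155/3]  (≈ [32.3333, 51.6667])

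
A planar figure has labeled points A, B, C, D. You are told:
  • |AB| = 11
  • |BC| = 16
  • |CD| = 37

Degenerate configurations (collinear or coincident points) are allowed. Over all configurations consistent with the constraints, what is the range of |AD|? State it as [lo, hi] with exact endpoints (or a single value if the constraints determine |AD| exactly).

|AD| ∈ [10, 64]  (≈ [10.0000, 64.0000])

|AB| ∈ {11}
|BC| ∈ {16}
|CD| ∈ {37}
|AC| ∈ [5, 27]
|BD| ∈ [21, 53]
|AD| ∈ [10, 64]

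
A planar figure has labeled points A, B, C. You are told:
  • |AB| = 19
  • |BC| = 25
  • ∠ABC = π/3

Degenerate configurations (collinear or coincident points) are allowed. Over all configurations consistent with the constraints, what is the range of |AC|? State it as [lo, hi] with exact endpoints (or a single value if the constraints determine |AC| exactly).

|AB| ∈ {19}
|BC| ∈ {25}
|AC| ∈ {√(511)}

|AC| = √(511)  (≈ 22.6053)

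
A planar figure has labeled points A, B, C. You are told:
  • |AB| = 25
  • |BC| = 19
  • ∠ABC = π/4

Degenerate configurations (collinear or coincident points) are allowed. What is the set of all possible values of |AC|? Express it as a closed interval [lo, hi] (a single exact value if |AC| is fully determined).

|AB| ∈ {25}
|BC| ∈ {19}
|AC| ∈ {√(986 - 475·√(2))}

|AC| = √(986 - 475·√(2))  (≈ 17.7271)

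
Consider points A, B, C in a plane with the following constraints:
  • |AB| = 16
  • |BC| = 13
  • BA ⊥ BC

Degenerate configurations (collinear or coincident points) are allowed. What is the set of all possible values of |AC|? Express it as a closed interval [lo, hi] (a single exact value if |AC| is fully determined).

|AB| ∈ {16}
|BC| ∈ {13}
|AC| ∈ {5·√(17)}

|AC| = 5·√(17)  (≈ 20.6155)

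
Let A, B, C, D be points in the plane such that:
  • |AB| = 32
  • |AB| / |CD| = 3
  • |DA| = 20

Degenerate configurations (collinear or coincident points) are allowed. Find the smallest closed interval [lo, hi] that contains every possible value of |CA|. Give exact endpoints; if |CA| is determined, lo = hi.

|CA| ∈ [28/3, 92/3]  (≈ [9.3333, 30.6667])

|AB| ∈ {32}
|AD| ∈ {20}
|CD| ∈ {32/3}
|BD| ∈ [12, 52]
|AC| ∈ [28/3, 92/3]
|BC| ∈ [4/3, 188/3]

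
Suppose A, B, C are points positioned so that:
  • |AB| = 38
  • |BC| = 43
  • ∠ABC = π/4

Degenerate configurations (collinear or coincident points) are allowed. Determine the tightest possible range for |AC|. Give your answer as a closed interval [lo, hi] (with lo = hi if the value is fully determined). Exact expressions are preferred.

|AC| = √(3293 - 1634·√(2))  (≈ 31.3397)

|AB| ∈ {38}
|BC| ∈ {43}
|AC| ∈ {√(3293 - 1634·√(2))}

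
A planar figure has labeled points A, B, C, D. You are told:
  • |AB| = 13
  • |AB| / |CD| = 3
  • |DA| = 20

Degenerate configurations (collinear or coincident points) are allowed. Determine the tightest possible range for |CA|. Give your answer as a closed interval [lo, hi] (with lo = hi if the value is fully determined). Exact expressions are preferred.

|AB| ∈ {13}
|AD| ∈ {20}
|CD| ∈ {13/3}
|BD| ∈ [7, 33]
|AC| ∈ [47/3, 73/3]
|BC| ∈ [8/3, 112/3]

|CA| ∈ [47/3, 73/3]  (≈ [15.6667, 24.3333])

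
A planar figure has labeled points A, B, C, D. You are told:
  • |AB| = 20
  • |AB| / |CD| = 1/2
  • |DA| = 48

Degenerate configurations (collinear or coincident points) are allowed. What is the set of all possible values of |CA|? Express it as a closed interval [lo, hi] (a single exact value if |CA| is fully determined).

|AB| ∈ {20}
|AD| ∈ {48}
|CD| ∈ {40}
|BD| ∈ [28, 68]
|AC| ∈ [8, 88]
|BC| ∈ [0, 108]

|CA| ∈ [8, 88]  (≈ [8.0000, 88.0000])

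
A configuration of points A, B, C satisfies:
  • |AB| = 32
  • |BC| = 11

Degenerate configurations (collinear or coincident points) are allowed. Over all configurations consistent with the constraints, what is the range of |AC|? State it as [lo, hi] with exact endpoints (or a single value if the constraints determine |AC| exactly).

|AC| ∈ [21, 43]  (≈ [21.0000, 43.0000])

|AB| ∈ {32}
|BC| ∈ {11}
|AC| ∈ [21, 43]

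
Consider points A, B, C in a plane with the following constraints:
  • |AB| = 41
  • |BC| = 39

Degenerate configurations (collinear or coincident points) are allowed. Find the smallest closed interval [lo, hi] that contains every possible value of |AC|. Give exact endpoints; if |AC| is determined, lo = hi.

|AB| ∈ {41}
|BC| ∈ {39}
|AC| ∈ [2, 80]

|AC| ∈ [2, 80]  (≈ [2.0000, 80.0000])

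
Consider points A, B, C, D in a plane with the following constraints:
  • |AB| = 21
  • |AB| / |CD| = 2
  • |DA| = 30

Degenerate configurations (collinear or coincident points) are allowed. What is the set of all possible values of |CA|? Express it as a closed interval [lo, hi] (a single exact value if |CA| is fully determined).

|AB| ∈ {21}
|AD| ∈ {30}
|CD| ∈ {21/2}
|BD| ∈ [9, 51]
|AC| ∈ [39/2, 81/2]
|BC| ∈ [0, 123/2]

|CA| ∈ [39/2, 81/2]  (≈ [19.5000, 40.5000])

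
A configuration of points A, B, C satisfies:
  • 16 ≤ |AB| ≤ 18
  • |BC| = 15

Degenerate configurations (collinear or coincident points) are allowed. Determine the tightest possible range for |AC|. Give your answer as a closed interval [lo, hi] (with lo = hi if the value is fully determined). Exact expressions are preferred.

|AB| ∈ [16, 18]
|BC| ∈ {15}
|AC| ∈ [1, 33]

|AC| ∈ [1, 33]  (≈ [1.0000, 33.0000])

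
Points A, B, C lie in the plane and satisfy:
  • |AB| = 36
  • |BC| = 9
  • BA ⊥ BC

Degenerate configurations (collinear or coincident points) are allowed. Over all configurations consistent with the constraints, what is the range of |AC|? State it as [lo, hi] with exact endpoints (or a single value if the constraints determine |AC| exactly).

|AB| ∈ {36}
|BC| ∈ {9}
|AC| ∈ {9·√(17)}

|AC| = 9·√(17)  (≈ 37.1080)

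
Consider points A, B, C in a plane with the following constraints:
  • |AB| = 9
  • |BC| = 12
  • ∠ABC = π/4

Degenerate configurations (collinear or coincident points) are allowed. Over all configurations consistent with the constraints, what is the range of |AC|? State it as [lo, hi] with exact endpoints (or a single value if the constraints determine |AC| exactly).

|AB| ∈ {9}
|BC| ∈ {12}
|AC| ∈ {3·√(25 - 12·√(2))}

|AC| = 3·√(25 - 12·√(2))  (≈ 8.5009)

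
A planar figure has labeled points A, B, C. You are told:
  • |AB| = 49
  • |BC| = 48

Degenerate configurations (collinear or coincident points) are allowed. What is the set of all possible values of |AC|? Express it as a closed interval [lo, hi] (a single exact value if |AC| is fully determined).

|AC| ∈ [1, 97]  (≈ [1.0000, 97.0000])

|AB| ∈ {49}
|BC| ∈ {48}
|AC| ∈ [1, 97]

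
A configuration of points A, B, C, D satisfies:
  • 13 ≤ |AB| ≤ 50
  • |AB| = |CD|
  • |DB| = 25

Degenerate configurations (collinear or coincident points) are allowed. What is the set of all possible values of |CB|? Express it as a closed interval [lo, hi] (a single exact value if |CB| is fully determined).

|CB| ∈ [0, 75]  (≈ [0.0000, 75.0000])

|AB| ∈ [13, 50]
|BD| ∈ {25}
|CD| ∈ [13, 50]
|AD| ∈ [0, 75]
|BC| ∈ [0, 75]
|AC| ∈ [0, 125]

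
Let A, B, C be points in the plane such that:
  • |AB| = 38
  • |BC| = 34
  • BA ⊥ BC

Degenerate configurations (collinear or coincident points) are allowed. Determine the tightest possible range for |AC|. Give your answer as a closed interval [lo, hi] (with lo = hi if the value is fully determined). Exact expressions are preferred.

|AC| = 10·√(26)  (≈ 50.9902)

|AB| ∈ {38}
|BC| ∈ {34}
|AC| ∈ {10·√(26)}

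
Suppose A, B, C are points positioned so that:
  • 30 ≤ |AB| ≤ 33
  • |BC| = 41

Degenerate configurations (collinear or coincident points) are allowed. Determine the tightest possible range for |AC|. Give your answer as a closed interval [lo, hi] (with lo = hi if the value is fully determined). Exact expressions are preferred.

|AC| ∈ [8, 74]  (≈ [8.0000, 74.0000])

|AB| ∈ [30, 33]
|BC| ∈ {41}
|AC| ∈ [8, 74]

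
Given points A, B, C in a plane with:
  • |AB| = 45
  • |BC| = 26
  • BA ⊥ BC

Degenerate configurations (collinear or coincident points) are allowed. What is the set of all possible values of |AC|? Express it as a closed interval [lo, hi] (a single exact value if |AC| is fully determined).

|AB| ∈ {45}
|BC| ∈ {26}
|AC| ∈ {√(2701)}

|AC| = √(2701)  (≈ 51.9711)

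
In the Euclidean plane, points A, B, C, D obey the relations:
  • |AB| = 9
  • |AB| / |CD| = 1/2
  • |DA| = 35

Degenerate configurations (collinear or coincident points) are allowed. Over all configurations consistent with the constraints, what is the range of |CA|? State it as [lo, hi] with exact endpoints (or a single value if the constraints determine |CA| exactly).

|AB| ∈ {9}
|AD| ∈ {35}
|CD| ∈ {18}
|BD| ∈ [26, 44]
|AC| ∈ [17, 53]
|BC| ∈ [8, 62]

|CA| ∈ [17, 53]  (≈ [17.0000, 53.0000])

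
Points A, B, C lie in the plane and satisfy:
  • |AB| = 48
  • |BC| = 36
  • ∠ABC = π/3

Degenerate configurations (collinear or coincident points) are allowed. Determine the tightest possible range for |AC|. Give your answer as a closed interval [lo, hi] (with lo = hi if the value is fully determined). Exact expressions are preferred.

|AC| = 12·√(13)  (≈ 43.2666)

|AB| ∈ {48}
|BC| ∈ {36}
|AC| ∈ {12·√(13)}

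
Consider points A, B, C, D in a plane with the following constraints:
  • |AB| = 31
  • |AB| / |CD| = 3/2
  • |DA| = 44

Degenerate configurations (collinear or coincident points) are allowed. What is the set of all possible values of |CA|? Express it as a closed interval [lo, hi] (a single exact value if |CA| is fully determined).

|CA| ∈ [70/3, 194/3]  (≈ [23.3333, 64.6667])

|AB| ∈ {31}
|AD| ∈ {44}
|CD| ∈ {62/3}
|BD| ∈ [13, 75]
|AC| ∈ [70/3, 194/3]
|BC| ∈ [0, 287/3]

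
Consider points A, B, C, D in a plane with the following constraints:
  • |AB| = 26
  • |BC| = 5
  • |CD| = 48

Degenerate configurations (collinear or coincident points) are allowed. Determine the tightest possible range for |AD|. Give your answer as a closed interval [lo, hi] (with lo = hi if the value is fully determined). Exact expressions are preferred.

|AD| ∈ [17, 79]  (≈ [17.0000, 79.0000])

|AB| ∈ {26}
|BC| ∈ {5}
|CD| ∈ {48}
|AC| ∈ [21, 31]
|BD| ∈ [43, 53]
|AD| ∈ [17, 79]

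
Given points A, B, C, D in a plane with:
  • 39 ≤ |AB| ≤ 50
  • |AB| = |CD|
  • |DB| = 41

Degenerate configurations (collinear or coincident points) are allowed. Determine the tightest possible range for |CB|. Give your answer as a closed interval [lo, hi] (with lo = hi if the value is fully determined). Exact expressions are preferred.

|AB| ∈ [39, 50]
|BD| ∈ {41}
|CD| ∈ [39, 50]
|AD| ∈ [0, 91]
|BC| ∈ [0, 91]
|AC| ∈ [0, 141]

|CB| ∈ [0, 91]  (≈ [0.0000, 91.0000])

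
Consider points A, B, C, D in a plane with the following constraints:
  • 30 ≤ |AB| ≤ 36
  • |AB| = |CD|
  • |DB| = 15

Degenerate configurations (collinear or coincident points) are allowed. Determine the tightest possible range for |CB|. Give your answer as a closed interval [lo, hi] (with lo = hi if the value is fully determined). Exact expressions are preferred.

|CB| ∈ [15, 51]  (≈ [15.0000, 51.0000])

|AB| ∈ [30, 36]
|BD| ∈ {15}
|CD| ∈ [30, 36]
|AD| ∈ [15, 51]
|BC| ∈ [15, 51]
|AC| ∈ [0, 87]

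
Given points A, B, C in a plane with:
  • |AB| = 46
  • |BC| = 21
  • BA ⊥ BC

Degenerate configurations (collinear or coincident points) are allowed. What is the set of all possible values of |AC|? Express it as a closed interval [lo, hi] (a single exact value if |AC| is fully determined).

|AC| = √(2557)  (≈ 50.5668)

|AB| ∈ {46}
|BC| ∈ {21}
|AC| ∈ {√(2557)}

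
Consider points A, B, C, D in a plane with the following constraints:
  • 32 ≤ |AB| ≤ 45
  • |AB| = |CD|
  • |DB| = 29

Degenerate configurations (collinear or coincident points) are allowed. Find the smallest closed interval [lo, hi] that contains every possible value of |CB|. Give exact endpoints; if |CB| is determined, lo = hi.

|CB| ∈ [3, 74]  (≈ [3.0000, 74.0000])

|AB| ∈ [32, 45]
|BD| ∈ {29}
|CD| ∈ [32, 45]
|AD| ∈ [3, 74]
|BC| ∈ [3, 74]
|AC| ∈ [0, 119]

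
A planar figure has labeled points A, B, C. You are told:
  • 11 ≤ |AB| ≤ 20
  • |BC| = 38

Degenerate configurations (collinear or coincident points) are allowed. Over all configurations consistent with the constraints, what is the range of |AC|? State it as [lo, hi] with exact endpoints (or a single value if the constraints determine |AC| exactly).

|AB| ∈ [11, 20]
|BC| ∈ {38}
|AC| ∈ [18, 58]

|AC| ∈ [18, 58]  (≈ [18.0000, 58.0000])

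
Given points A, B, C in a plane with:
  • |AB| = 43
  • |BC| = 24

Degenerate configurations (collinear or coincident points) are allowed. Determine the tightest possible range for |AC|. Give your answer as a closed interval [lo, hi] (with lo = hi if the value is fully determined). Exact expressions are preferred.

|AB| ∈ {43}
|BC| ∈ {24}
|AC| ∈ [19, 67]

|AC| ∈ [19, 67]  (≈ [19.0000, 67.0000])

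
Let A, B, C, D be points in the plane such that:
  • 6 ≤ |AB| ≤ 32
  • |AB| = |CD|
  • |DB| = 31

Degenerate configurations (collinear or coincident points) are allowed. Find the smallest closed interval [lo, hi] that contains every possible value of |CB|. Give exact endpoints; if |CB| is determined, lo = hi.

|AB| ∈ [6, 32]
|BD| ∈ {31}
|CD| ∈ [6, 32]
|AD| ∈ [0, 63]
|BC| ∈ [0, 63]
|AC| ∈ [0, 95]

|CB| ∈ [0, 63]  (≈ [0.0000, 63.0000])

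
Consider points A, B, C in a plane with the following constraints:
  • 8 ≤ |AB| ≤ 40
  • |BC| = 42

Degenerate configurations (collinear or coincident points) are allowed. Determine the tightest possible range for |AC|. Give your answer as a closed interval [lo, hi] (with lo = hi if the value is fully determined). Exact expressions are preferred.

|AB| ∈ [8, 40]
|BC| ∈ {42}
|AC| ∈ [2, 82]

|AC| ∈ [2, 82]  (≈ [2.0000, 82.0000])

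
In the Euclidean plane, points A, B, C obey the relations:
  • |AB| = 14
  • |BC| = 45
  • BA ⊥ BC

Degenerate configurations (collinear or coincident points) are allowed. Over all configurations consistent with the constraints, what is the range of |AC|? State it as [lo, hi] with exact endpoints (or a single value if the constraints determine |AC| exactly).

|AB| ∈ {14}
|BC| ∈ {45}
|AC| ∈ {√(2221)}

|AC| = √(2221)  (≈ 47.1275)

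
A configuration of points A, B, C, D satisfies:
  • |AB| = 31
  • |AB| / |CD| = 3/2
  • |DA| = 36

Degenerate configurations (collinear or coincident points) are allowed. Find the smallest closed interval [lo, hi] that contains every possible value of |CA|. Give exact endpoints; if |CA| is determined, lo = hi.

|CA| ∈ [46/3, 170/3]  (≈ [15.3333, 56.6667])

|AB| ∈ {31}
|AD| ∈ {36}
|CD| ∈ {62/3}
|BD| ∈ [5, 67]
|AC| ∈ [46/3, 170/3]
|BC| ∈ [0, 263/3]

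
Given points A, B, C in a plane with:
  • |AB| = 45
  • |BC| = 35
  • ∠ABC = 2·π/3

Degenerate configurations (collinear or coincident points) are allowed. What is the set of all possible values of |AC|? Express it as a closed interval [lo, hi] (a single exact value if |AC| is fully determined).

|AC| = 5·√(193)  (≈ 69.4622)

|AB| ∈ {45}
|BC| ∈ {35}
|AC| ∈ {5·√(193)}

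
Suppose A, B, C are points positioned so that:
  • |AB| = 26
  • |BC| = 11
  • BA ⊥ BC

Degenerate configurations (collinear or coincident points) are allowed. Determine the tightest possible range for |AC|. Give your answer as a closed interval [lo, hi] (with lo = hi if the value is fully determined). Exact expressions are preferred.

|AB| ∈ {26}
|BC| ∈ {11}
|AC| ∈ {√(797)}

|AC| = √(797)  (≈ 28.2312)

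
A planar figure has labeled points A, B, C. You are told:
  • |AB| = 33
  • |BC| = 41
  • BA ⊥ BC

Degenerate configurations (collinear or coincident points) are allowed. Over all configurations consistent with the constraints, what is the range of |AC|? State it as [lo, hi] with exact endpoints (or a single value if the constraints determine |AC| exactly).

|AB| ∈ {33}
|BC| ∈ {41}
|AC| ∈ {√(2770)}

|AC| = √(2770)  (≈ 52.6308)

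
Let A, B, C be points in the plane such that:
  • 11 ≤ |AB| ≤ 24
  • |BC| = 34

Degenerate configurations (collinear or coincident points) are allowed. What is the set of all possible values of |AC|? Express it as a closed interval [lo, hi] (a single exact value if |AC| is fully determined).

|AC| ∈ [10, 58]  (≈ [10.0000, 58.0000])

|AB| ∈ [11, 24]
|BC| ∈ {34}
|AC| ∈ [10, 58]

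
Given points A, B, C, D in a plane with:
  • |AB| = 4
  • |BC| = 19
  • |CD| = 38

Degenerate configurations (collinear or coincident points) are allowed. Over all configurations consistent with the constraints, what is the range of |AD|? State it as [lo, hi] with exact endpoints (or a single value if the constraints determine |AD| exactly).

|AD| ∈ [15, 61]  (≈ [15.0000, 61.0000])

|AB| ∈ {4}
|BC| ∈ {19}
|CD| ∈ {38}
|AC| ∈ [15, 23]
|BD| ∈ [19, 57]
|AD| ∈ [15, 61]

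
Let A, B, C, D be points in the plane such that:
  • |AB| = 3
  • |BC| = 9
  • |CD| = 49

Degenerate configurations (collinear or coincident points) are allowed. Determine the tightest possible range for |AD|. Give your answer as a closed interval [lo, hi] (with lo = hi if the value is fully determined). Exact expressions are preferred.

|AB| ∈ {3}
|BC| ∈ {9}
|CD| ∈ {49}
|AC| ∈ [6, 12]
|BD| ∈ [40, 58]
|AD| ∈ [37, 61]

|AD| ∈ [37, 61]  (≈ [37.0000, 61.0000])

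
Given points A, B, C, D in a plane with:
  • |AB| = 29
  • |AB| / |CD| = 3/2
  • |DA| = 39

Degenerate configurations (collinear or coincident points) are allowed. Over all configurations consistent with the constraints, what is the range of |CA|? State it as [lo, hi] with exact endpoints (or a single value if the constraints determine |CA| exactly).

|AB| ∈ {29}
|AD| ∈ {39}
|CD| ∈ {58/3}
|BD| ∈ [10, 68]
|AC| ∈ [59/3, 175/3]
|BC| ∈ [0, 262/3]

|CA| ∈ [59/3, 175/3]  (≈ [19.6667, 58.3333])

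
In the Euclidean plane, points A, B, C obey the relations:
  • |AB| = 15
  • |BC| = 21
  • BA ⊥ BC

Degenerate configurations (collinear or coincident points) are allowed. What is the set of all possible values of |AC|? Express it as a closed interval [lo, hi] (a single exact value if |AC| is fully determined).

|AB| ∈ {15}
|BC| ∈ {21}
|AC| ∈ {3·√(74)}

|AC| = 3·√(74)  (≈ 25.8070)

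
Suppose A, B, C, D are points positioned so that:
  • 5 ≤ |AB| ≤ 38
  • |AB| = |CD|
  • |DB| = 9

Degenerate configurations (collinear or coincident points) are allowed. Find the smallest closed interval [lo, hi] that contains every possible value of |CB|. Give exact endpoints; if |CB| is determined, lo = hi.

|CB| ∈ [0, 47]  (≈ [0.0000, 47.0000])

|AB| ∈ [5, 38]
|BD| ∈ {9}
|CD| ∈ [5, 38]
|AD| ∈ [0, 47]
|BC| ∈ [0, 47]
|AC| ∈ [0, 85]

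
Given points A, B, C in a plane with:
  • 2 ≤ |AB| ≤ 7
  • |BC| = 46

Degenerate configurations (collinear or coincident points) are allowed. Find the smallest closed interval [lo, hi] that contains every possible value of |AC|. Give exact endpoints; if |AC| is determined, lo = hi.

|AB| ∈ [2, 7]
|BC| ∈ {46}
|AC| ∈ [39, 53]

|AC| ∈ [39, 53]  (≈ [39.0000, 53.0000])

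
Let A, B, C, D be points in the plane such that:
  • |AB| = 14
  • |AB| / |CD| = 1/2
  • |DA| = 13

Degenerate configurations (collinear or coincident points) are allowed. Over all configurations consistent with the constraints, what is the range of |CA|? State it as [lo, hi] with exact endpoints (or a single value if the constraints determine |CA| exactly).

|AB| ∈ {14}
|AD| ∈ {13}
|CD| ∈ {28}
|BD| ∈ [1, 27]
|AC| ∈ [15, 41]
|BC| ∈ [1, 55]

|CA| ∈ [15, 41]  (≈ [15.0000, 41.0000])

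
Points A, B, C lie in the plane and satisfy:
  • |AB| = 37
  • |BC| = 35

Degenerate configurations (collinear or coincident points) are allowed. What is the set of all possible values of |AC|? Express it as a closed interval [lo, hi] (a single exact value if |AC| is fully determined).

|AC| ∈ [2, 72]  (≈ [2.0000, 72.0000])

|AB| ∈ {37}
|BC| ∈ {35}
|AC| ∈ [2, 72]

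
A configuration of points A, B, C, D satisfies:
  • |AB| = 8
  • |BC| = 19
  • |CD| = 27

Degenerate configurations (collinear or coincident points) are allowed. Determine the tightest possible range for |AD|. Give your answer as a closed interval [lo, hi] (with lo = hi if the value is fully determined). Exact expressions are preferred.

|AD| ∈ [0, 54]  (≈ [0.0000, 54.0000])

|AB| ∈ {8}
|BC| ∈ {19}
|CD| ∈ {27}
|AC| ∈ [11, 27]
|BD| ∈ [8, 46]
|AD| ∈ [0, 54]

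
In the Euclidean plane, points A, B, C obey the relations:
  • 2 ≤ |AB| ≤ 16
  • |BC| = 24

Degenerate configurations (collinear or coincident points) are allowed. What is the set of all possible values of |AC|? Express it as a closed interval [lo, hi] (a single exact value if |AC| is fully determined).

|AC| ∈ [8, 40]  (≈ [8.0000, 40.0000])

|AB| ∈ [2, 16]
|BC| ∈ {24}
|AC| ∈ [8, 40]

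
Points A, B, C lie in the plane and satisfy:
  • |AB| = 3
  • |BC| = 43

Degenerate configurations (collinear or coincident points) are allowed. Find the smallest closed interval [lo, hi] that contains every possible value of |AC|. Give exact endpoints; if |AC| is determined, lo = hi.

|AB| ∈ {3}
|BC| ∈ {43}
|AC| ∈ [40, 46]

|AC| ∈ [40, 46]  (≈ [40.0000, 46.0000])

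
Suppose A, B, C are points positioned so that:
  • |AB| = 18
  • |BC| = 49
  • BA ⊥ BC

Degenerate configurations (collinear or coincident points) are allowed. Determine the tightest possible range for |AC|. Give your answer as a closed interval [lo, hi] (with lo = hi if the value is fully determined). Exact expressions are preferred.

|AC| = 5·√(109)  (≈ 52.2015)

|AB| ∈ {18}
|BC| ∈ {49}
|AC| ∈ {5·√(109)}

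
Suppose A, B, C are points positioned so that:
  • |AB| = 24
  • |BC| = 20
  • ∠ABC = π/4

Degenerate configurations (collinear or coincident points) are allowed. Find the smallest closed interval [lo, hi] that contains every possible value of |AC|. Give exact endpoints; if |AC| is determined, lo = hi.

|AC| = 4·√(61 - 30·√(2))  (≈ 17.2388)

|AB| ∈ {24}
|BC| ∈ {20}
|AC| ∈ {4·√(61 - 30·√(2))}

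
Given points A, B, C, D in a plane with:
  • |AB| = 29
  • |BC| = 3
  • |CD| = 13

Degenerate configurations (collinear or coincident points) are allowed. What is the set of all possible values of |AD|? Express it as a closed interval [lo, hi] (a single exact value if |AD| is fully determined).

|AB| ∈ {29}
|BC| ∈ {3}
|CD| ∈ {13}
|AC| ∈ [26, 32]
|BD| ∈ [10, 16]
|AD| ∈ [13, 45]

|AD| ∈ [13, 45]  (≈ [13.0000, 45.0000])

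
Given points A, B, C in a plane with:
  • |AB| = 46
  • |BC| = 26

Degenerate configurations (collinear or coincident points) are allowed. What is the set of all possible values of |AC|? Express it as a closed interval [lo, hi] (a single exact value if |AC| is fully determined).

|AC| ∈ [20, 72]  (≈ [20.0000, 72.0000])

|AB| ∈ {46}
|BC| ∈ {26}
|AC| ∈ [20, 72]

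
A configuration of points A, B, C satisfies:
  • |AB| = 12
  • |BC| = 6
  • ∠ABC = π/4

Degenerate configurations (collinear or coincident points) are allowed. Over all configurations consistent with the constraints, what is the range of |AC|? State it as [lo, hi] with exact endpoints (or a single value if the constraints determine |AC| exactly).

|AB| ∈ {12}
|BC| ∈ {6}
|AC| ∈ {6·√(5 - 2·√(2))}

|AC| = 6·√(5 - 2·√(2))  (≈ 8.8418)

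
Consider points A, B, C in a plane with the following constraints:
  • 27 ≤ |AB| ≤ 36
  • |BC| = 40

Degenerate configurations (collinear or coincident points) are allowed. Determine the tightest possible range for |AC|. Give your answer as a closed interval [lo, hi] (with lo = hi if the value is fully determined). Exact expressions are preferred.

|AC| ∈ [4, 76]  (≈ [4.0000, 76.0000])

|AB| ∈ [27, 36]
|BC| ∈ {40}
|AC| ∈ [4, 76]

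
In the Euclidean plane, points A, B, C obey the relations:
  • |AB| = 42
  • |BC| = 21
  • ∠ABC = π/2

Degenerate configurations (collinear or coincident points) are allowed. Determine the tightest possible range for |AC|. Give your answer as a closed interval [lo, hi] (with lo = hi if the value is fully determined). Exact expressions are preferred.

|AB| ∈ {42}
|BC| ∈ {21}
|AC| ∈ {21·√(5)}

|AC| = 21·√(5)  (≈ 46.9574)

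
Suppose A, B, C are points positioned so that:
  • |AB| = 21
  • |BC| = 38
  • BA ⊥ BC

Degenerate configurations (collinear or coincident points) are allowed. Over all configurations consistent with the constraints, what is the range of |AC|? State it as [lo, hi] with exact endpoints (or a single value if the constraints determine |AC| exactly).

|AC| = √(1885)  (≈ 43.4166)

|AB| ∈ {21}
|BC| ∈ {38}
|AC| ∈ {√(1885)}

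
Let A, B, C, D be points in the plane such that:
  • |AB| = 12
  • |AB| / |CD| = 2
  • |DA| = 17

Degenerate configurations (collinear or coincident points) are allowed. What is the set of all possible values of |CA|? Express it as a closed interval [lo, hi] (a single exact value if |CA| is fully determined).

|CA| ∈ [11, 23]  (≈ [11.0000, 23.0000])

|AB| ∈ {12}
|AD| ∈ {17}
|CD| ∈ {6}
|BD| ∈ [5, 29]
|AC| ∈ [11, 23]
|BC| ∈ [0, 35]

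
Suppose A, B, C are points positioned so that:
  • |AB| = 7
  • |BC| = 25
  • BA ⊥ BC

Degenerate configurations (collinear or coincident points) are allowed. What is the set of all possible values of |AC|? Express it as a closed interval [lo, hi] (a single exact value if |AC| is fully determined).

|AC| = √(674)  (≈ 25.9615)

|AB| ∈ {7}
|BC| ∈ {25}
|AC| ∈ {√(674)}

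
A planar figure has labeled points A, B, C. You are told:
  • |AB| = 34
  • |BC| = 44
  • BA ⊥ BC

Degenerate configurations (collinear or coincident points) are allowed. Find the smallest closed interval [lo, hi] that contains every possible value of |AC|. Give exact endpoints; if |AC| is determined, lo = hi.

|AC| = 2·√(773)  (≈ 55.6058)

|AB| ∈ {34}
|BC| ∈ {44}
|AC| ∈ {2·√(773)}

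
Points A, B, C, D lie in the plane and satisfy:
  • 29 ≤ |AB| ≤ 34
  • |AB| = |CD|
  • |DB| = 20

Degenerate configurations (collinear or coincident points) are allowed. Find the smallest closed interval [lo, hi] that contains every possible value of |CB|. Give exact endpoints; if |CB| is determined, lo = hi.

|AB| ∈ [29, 34]
|BD| ∈ {20}
|CD| ∈ [29, 34]
|AD| ∈ [9, 54]
|BC| ∈ [9, 54]
|AC| ∈ [0, 88]

|CB| ∈ [9, 54]  (≈ [9.0000, 54.0000])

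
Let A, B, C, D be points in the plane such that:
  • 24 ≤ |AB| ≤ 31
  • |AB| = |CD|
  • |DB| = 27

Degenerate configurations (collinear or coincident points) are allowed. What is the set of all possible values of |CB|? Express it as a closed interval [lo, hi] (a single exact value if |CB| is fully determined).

|AB| ∈ [24, 31]
|BD| ∈ {27}
|CD| ∈ [24, 31]
|AD| ∈ [0, 58]
|BC| ∈ [0, 58]
|AC| ∈ [0, 89]

|CB| ∈ [0, 58]  (≈ [0.0000, 58.0000])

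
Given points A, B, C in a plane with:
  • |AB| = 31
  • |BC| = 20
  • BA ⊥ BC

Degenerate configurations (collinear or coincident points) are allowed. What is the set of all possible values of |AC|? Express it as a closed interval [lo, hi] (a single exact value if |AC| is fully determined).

|AB| ∈ {31}
|BC| ∈ {20}
|AC| ∈ {√(1361)}

|AC| = √(1361)  (≈ 36.8917)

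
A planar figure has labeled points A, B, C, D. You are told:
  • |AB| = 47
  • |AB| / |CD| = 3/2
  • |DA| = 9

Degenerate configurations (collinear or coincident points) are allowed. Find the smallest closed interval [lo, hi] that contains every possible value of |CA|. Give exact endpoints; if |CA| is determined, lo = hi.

|CA| ∈ [67/3, 121/3]  (≈ [22.3333, 40.3333])

|AB| ∈ {47}
|AD| ∈ {9}
|CD| ∈ {94/3}
|BD| ∈ [38, 56]
|AC| ∈ [67/3, 121/3]
|BC| ∈ [20/3, 262/3]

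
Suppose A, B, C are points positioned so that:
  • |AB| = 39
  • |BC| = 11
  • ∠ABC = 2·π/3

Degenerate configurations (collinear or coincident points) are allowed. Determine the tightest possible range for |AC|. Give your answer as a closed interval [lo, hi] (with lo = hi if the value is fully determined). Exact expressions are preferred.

|AB| ∈ {39}
|BC| ∈ {11}
|AC| ∈ {√(2071)}

|AC| = √(2071)  (≈ 45.5082)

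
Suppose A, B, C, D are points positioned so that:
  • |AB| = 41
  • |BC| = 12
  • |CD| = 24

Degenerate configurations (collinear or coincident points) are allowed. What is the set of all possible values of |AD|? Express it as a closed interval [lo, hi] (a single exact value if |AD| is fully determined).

|AB| ∈ {41}
|BC| ∈ {12}
|CD| ∈ {24}
|AC| ∈ [29, 53]
|BD| ∈ [12, 36]
|AD| ∈ [5, 77]

|AD| ∈ [5, 77]  (≈ [5.0000, 77.0000])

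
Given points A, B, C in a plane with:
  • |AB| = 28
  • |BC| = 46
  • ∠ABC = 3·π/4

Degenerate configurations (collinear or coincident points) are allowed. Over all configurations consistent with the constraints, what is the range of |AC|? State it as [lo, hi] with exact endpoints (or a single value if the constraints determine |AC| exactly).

|AB| ∈ {28}
|BC| ∈ {46}
|AC| ∈ {2·√(322·√(2) + 725)}

|AC| = 2·√(322·√(2) + 725)  (≈ 68.7132)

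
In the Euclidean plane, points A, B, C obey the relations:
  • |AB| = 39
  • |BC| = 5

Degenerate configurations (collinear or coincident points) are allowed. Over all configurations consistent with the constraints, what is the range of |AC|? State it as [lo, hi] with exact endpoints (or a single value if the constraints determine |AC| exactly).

|AB| ∈ {39}
|BC| ∈ {5}
|AC| ∈ [34, 44]

|AC| ∈ [34, 44]  (≈ [34.0000, 44.0000])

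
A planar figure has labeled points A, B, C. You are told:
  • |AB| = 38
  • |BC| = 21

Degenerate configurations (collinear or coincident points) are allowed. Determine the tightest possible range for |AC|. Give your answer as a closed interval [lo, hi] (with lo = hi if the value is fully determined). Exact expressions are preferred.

|AC| ∈ [17, 59]  (≈ [17.0000, 59.0000])

|AB| ∈ {38}
|BC| ∈ {21}
|AC| ∈ [17, 59]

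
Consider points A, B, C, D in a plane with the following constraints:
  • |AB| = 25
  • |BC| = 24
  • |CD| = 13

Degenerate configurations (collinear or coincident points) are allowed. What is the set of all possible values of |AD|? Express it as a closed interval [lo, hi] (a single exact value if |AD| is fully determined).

|AB| ∈ {25}
|BC| ∈ {24}
|CD| ∈ {13}
|AC| ∈ [1, 49]
|BD| ∈ [11, 37]
|AD| ∈ [0, 62]

|AD| ∈ [0, 62]  (≈ [0.0000, 62.0000])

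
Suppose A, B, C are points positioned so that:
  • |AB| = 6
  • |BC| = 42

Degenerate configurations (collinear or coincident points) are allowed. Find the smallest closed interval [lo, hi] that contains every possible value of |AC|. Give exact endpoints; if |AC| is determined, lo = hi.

|AB| ∈ {6}
|BC| ∈ {42}
|AC| ∈ [36, 48]

|AC| ∈ [36, 48]  (≈ [36.0000, 48.0000])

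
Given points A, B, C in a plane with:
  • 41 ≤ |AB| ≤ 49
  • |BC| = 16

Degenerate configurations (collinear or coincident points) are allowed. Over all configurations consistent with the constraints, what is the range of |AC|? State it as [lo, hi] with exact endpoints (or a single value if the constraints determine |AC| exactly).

|AC| ∈ [25, 65]  (≈ [25.0000, 65.0000])

|AB| ∈ [41, 49]
|BC| ∈ {16}
|AC| ∈ [25, 65]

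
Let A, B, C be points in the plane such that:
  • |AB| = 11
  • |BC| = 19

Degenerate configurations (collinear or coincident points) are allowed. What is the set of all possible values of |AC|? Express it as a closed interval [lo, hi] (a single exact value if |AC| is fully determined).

|AC| ∈ [8, 30]  (≈ [8.0000, 30.0000])

|AB| ∈ {11}
|BC| ∈ {19}
|AC| ∈ [8, 30]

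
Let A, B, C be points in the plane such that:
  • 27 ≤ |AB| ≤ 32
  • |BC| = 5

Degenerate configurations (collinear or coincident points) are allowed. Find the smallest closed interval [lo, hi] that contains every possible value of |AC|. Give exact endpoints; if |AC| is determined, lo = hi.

|AC| ∈ [22, 37]  (≈ [22.0000, 37.0000])

|AB| ∈ [27, 32]
|BC| ∈ {5}
|AC| ∈ [22, 37]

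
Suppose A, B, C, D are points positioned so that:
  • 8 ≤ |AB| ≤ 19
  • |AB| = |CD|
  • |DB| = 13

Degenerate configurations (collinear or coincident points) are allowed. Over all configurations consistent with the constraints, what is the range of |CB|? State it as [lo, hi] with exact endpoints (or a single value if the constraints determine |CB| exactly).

|AB| ∈ [8, 19]
|BD| ∈ {13}
|CD| ∈ [8, 19]
|AD| ∈ [0, 32]
|BC| ∈ [0, 32]
|AC| ∈ [0, 51]

|CB| ∈ [0, 32]  (≈ [0.0000, 32.0000])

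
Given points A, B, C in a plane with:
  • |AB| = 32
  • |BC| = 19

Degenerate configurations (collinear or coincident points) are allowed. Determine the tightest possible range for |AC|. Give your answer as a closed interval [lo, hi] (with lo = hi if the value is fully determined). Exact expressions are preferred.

|AB| ∈ {32}
|BC| ∈ {19}
|AC| ∈ [13, 51]

|AC| ∈ [13, 51]  (≈ [13.0000, 51.0000])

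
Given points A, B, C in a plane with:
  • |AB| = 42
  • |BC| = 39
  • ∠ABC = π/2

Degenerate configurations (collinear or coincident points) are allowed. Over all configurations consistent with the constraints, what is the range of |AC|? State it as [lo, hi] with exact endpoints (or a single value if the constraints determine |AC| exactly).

|AB| ∈ {42}
|BC| ∈ {39}
|AC| ∈ {3·√(365)}

|AC| = 3·√(365)  (≈ 57.3149)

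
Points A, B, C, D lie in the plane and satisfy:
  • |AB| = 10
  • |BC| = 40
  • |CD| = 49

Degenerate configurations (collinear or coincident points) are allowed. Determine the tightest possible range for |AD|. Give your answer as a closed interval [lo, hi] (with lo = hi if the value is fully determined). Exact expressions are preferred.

|AB| ∈ {10}
|BC| ∈ {40}
|CD| ∈ {49}
|AC| ∈ [30, 50]
|BD| ∈ [9, 89]
|AD| ∈ [0, 99]

|AD| ∈ [0, 99]  (≈ [0.0000, 99.0000])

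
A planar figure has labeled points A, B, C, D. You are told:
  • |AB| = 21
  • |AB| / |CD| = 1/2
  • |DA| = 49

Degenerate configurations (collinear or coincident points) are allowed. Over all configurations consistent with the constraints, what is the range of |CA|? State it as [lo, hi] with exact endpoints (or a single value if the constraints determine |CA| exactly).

|CA| ∈ [7, 91]  (≈ [7.0000, 91.0000])

|AB| ∈ {21}
|AD| ∈ {49}
|CD| ∈ {42}
|BD| ∈ [28, 70]
|AC| ∈ [7, 91]
|BC| ∈ [0, 112]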